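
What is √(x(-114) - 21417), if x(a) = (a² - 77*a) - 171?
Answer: √186 ≈ 13.638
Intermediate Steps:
x(a) = -171 + a² - 77*a
√(x(-114) - 21417) = √((-171 + (-114)² - 77*(-114)) - 21417) = √((-171 + 12996 + 8778) - 21417) = √(21603 - 21417) = √186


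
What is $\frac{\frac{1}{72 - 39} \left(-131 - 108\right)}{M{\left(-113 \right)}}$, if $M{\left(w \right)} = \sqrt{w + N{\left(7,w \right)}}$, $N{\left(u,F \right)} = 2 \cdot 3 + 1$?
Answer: $\frac{239 i \sqrt{106}}{3498} \approx 0.70345 i$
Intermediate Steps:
$N{\left(u,F \right)} = 7$ ($N{\left(u,F \right)} = 6 + 1 = 7$)
$M{\left(w \right)} = \sqrt{7 + w}$ ($M{\left(w \right)} = \sqrt{w + 7} = \sqrt{7 + w}$)
$\frac{\frac{1}{72 - 39} \left(-131 - 108\right)}{M{\left(-113 \right)}} = \frac{\frac{1}{72 - 39} \left(-131 - 108\right)}{\sqrt{7 - 113}} = \frac{\frac{1}{33} \left(-239\right)}{\sqrt{-106}} = \frac{\frac{1}{33} \left(-239\right)}{i \sqrt{106}} = - \frac{239 \left(- \frac{i \sqrt{106}}{106}\right)}{33} = \frac{239 i \sqrt{106}}{3498}$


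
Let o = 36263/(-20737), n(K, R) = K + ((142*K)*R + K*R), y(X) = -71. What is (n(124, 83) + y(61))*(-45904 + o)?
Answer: -1401084914217399/20737 ≈ -6.7564e+10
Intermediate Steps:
n(K, R) = K + 143*K*R (n(K, R) = K + (142*K*R + K*R) = K + 143*K*R)
o = -36263/20737 (o = 36263*(-1/20737) = -36263/20737 ≈ -1.7487)
(n(124, 83) + y(61))*(-45904 + o) = (124*(1 + 143*83) - 71)*(-45904 - 36263/20737) = (124*(1 + 11869) - 71)*(-951947511/20737) = (124*11870 - 71)*(-951947511/20737) = (1471880 - 71)*(-951947511/20737) = 1471809*(-951947511/20737) = -1401084914217399/20737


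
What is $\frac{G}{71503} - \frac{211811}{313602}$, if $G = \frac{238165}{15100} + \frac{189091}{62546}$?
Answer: $- \frac{714908085341477171}{1058886909688207380} \approx -0.67515$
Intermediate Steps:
$G = \frac{1775154219}{94444460}$ ($G = 238165 \cdot \frac{1}{15100} + 189091 \cdot \frac{1}{62546} = \frac{47633}{3020} + \frac{189091}{62546} = \frac{1775154219}{94444460} \approx 18.796$)
$\frac{G}{71503} - \frac{211811}{313602} = \frac{1775154219}{94444460 \cdot 71503} - \frac{211811}{313602} = \frac{1775154219}{94444460} \cdot \frac{1}{71503} - \frac{211811}{313602} = \frac{1775154219}{6753062223380} - \frac{211811}{313602} = - \frac{714908085341477171}{1058886909688207380}$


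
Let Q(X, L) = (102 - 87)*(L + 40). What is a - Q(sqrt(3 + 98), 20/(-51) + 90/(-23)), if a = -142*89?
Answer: -5150808/391 ≈ -13173.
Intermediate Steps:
Q(X, L) = 600 + 15*L (Q(X, L) = 15*(40 + L) = 600 + 15*L)
a = -12638
a - Q(sqrt(3 + 98), 20/(-51) + 90/(-23)) = -12638 - (600 + 15*(20/(-51) + 90/(-23))) = -12638 - (600 + 15*(20*(-1/51) + 90*(-1/23))) = -12638 - (600 + 15*(-20/51 - 90/23)) = -12638 - (600 + 15*(-5050/1173)) = -12638 - (600 - 25250/391) = -12638 - 1*209350/391 = -12638 - 209350/391 = -5150808/391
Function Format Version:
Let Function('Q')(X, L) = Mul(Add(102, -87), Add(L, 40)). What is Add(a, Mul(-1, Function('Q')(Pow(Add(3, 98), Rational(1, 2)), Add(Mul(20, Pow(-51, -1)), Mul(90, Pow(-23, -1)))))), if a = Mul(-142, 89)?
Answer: Rational(-5150808, 391) ≈ -13173.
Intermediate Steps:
Function('Q')(X, L) = Add(600, Mul(15, L)) (Function('Q')(X, L) = Mul(15, Add(40, L)) = Add(600, Mul(15, L)))
a = -12638
Add(a, Mul(-1, Function('Q')(Pow(Add(3, 98), Rational(1, 2)), Add(Mul(20, Pow(-51, -1)), Mul(90, Pow(-23, -1)))))) = Add(-12638, Mul(-1, Add(600, Mul(15, Add(Mul(20, Pow(-51, -1)), Mul(90, Pow(-23, -1))))))) = Add(-12638, Mul(-1, Add(600, Mul(15, Add(Mul(20, Rational(-1, 51)), Mul(90, Rational(-1, 23))))))) = Add(-12638, Mul(-1, Add(600, Mul(15, Add(Rational(-20, 51), Rational(-90, 23)))))) = Add(-12638, Mul(-1, Add(600, Mul(15, Rational(-5050, 1173))))) = Add(-12638, Mul(-1, Add(600, Rational(-25250, 391)))) = Add(-12638, Mul(-1, Rational(209350, 391))) = Add(-12638, Rational(-209350, 391)) = Rational(-5150808, 391)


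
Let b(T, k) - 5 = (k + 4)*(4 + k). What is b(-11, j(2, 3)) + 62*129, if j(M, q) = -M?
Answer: 8007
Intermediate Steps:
b(T, k) = 5 + (4 + k)² (b(T, k) = 5 + (k + 4)*(4 + k) = 5 + (4 + k)*(4 + k) = 5 + (4 + k)²)
b(-11, j(2, 3)) + 62*129 = (5 + (4 - 1*2)²) + 62*129 = (5 + (4 - 2)²) + 7998 = (5 + 2²) + 7998 = (5 + 4) + 7998 = 9 + 7998 = 8007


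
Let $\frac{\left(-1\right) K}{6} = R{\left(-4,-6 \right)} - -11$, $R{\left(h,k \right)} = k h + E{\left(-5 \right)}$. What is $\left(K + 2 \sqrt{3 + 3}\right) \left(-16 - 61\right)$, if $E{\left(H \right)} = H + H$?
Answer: $11550 - 154 \sqrt{6} \approx 11173.0$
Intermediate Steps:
$E{\left(H \right)} = 2 H$
$R{\left(h,k \right)} = -10 + h k$ ($R{\left(h,k \right)} = k h + 2 \left(-5\right) = h k - 10 = -10 + h k$)
$K = -150$ ($K = - 6 \left(\left(-10 - -24\right) - -11\right) = - 6 \left(\left(-10 + 24\right) + \left(-17 + 28\right)\right) = - 6 \left(14 + 11\right) = \left(-6\right) 25 = -150$)
$\left(K + 2 \sqrt{3 + 3}\right) \left(-16 - 61\right) = \left(-150 + 2 \sqrt{3 + 3}\right) \left(-16 - 61\right) = \left(-150 + 2 \sqrt{6}\right) \left(-77\right) = 11550 - 154 \sqrt{6}$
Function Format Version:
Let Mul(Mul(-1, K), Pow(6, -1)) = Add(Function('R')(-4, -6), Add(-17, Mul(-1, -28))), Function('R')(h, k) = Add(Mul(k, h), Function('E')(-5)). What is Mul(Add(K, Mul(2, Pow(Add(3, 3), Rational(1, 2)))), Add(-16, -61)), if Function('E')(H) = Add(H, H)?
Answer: Add(11550, Mul(-154, Pow(6, Rational(1, 2)))) ≈ 11173.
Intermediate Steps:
Function('E')(H) = Mul(2, H)
Function('R')(h, k) = Add(-10, Mul(h, k)) (Function('R')(h, k) = Add(Mul(k, h), Mul(2, -5)) = Add(Mul(h, k), -10) = Add(-10, Mul(h, k)))
K = -150 (K = Mul(-6, Add(Add(-10, Mul(-4, -6)), Add(-17, Mul(-1, -28)))) = Mul(-6, Add(Add(-10, 24), Add(-17, 28))) = Mul(-6, Add(14, 11)) = Mul(-6, 25) = -150)
Mul(Add(K, Mul(2, Pow(Add(3, 3), Rational(1, 2)))), Add(-16, -61)) = Mul(Add(-150, Mul(2, Pow(Add(3, 3), Rational(1, 2)))), Add(-16, -61)) = Mul(Add(-150, Mul(2, Pow(6, Rational(1, 2)))), -77) = Add(11550, Mul(-154, Pow(6, Rational(1, 2))))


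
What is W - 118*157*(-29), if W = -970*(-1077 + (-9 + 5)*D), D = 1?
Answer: 1585824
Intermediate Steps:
W = 1048570 (W = -970*(-1077 + (-9 + 5)*1) = -970*(-1077 - 4*1) = -970*(-1077 - 4) = -970*(-1081) = 1048570)
W - 118*157*(-29) = 1048570 - 118*157*(-29) = 1048570 - 18526*(-29) = 1048570 + 537254 = 1585824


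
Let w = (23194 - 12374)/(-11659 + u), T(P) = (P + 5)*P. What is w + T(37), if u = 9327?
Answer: 903277/583 ≈ 1549.4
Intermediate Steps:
T(P) = P*(5 + P) (T(P) = (5 + P)*P = P*(5 + P))
w = -2705/583 (w = (23194 - 12374)/(-11659 + 9327) = 10820/(-2332) = 10820*(-1/2332) = -2705/583 ≈ -4.6398)
w + T(37) = -2705/583 + 37*(5 + 37) = -2705/583 + 37*42 = -2705/583 + 1554 = 903277/583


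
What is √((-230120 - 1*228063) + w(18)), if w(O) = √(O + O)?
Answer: I*√458177 ≈ 676.89*I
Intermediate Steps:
w(O) = √2*√O (w(O) = √(2*O) = √2*√O)
√((-230120 - 1*228063) + w(18)) = √((-230120 - 1*228063) + √2*√18) = √((-230120 - 228063) + √2*(3*√2)) = √(-458183 + 6) = √(-458177) = I*√458177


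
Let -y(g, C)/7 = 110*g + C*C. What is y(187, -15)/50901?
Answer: -145565/50901 ≈ -2.8598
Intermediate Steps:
y(g, C) = -770*g - 7*C**2 (y(g, C) = -7*(110*g + C*C) = -7*(110*g + C**2) = -7*(C**2 + 110*g) = -770*g - 7*C**2)
y(187, -15)/50901 = (-770*187 - 7*(-15)**2)/50901 = (-143990 - 7*225)*(1/50901) = (-143990 - 1575)*(1/50901) = -145565*1/50901 = -145565/50901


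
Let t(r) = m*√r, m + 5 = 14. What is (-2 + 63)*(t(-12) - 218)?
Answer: -13298 + 1098*I*√3 ≈ -13298.0 + 1901.8*I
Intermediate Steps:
m = 9 (m = -5 + 14 = 9)
t(r) = 9*√r
(-2 + 63)*(t(-12) - 218) = (-2 + 63)*(9*√(-12) - 218) = 61*(9*(2*I*√3) - 218) = 61*(18*I*√3 - 218) = 61*(-218 + 18*I*√3) = -13298 + 1098*I*√3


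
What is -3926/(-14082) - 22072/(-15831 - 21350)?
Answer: 228395255/261791421 ≈ 0.87243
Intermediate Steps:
-3926/(-14082) - 22072/(-15831 - 21350) = -3926*(-1/14082) - 22072/(-37181) = 1963/7041 - 22072*(-1/37181) = 1963/7041 + 22072/37181 = 228395255/261791421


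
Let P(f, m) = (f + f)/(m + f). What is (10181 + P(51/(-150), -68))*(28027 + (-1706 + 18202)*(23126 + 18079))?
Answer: 1391020059127781/201 ≈ 6.9205e+12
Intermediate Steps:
P(f, m) = 2*f/(f + m) (P(f, m) = (2*f)/(f + m) = 2*f/(f + m))
(10181 + P(51/(-150), -68))*(28027 + (-1706 + 18202)*(23126 + 18079)) = (10181 + 2*(51/(-150))/(51/(-150) - 68))*(28027 + (-1706 + 18202)*(23126 + 18079)) = (10181 + 2*(51*(-1/150))/(51*(-1/150) - 68))*(28027 + 16496*41205) = (10181 + 2*(-17/50)/(-17/50 - 68))*(28027 + 679717680) = (10181 + 2*(-17/50)/(-3417/50))*679745707 = (10181 + 2*(-17/50)*(-50/3417))*679745707 = (10181 + 2/201)*679745707 = (2046383/201)*679745707 = 1391020059127781/201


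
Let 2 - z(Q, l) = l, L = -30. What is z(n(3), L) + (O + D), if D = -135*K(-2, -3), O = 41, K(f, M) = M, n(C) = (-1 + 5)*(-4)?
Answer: 478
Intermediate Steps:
n(C) = -16 (n(C) = 4*(-4) = -16)
z(Q, l) = 2 - l
D = 405 (D = -135*(-3) = 405)
z(n(3), L) + (O + D) = (2 - 1*(-30)) + (41 + 405) = (2 + 30) + 446 = 32 + 446 = 478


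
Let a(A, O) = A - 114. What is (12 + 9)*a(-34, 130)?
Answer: -3108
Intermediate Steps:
a(A, O) = -114 + A
(12 + 9)*a(-34, 130) = (12 + 9)*(-114 - 34) = 21*(-148) = -3108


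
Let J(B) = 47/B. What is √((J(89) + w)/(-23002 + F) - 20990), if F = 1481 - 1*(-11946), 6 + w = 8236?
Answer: 3*I*√67749373571081/170435 ≈ 144.88*I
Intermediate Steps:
w = 8230 (w = -6 + 8236 = 8230)
F = 13427 (F = 1481 + 11946 = 13427)
√((J(89) + w)/(-23002 + F) - 20990) = √((47/89 + 8230)/(-23002 + 13427) - 20990) = √((47*(1/89) + 8230)/(-9575) - 20990) = √((47/89 + 8230)*(-1/9575) - 20990) = √((732517/89)*(-1/9575) - 20990) = √(-732517/852175 - 20990) = √(-17887885767/852175) = 3*I*√67749373571081/170435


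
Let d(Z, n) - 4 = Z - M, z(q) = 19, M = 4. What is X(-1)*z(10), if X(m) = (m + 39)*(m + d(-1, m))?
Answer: -1444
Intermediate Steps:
d(Z, n) = Z (d(Z, n) = 4 + (Z - 1*4) = 4 + (Z - 4) = 4 + (-4 + Z) = Z)
X(m) = (-1 + m)*(39 + m) (X(m) = (m + 39)*(m - 1) = (39 + m)*(-1 + m) = (-1 + m)*(39 + m))
X(-1)*z(10) = (-39 + (-1)² + 38*(-1))*19 = (-39 + 1 - 38)*19 = -76*19 = -1444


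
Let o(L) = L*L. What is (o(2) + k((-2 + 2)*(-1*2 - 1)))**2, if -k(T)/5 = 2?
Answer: 36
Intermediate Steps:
o(L) = L**2
k(T) = -10 (k(T) = -5*2 = -10)
(o(2) + k((-2 + 2)*(-1*2 - 1)))**2 = (2**2 - 10)**2 = (4 - 10)**2 = (-6)**2 = 36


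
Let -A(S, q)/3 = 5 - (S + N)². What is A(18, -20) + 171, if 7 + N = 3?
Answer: 744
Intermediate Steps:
N = -4 (N = -7 + 3 = -4)
A(S, q) = -15 + 3*(-4 + S)² (A(S, q) = -3*(5 - (S - 4)²) = -3*(5 - (-4 + S)²) = -15 + 3*(-4 + S)²)
A(18, -20) + 171 = (-15 + 3*(-4 + 18)²) + 171 = (-15 + 3*14²) + 171 = (-15 + 3*196) + 171 = (-15 + 588) + 171 = 573 + 171 = 744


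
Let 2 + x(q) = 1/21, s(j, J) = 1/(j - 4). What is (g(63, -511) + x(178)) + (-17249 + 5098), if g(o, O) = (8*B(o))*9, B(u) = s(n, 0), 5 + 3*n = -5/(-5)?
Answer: -510991/42 ≈ -12166.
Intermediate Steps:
n = -4/3 (n = -5/3 + (-5/(-5))/3 = -5/3 + (-5*(-⅕))/3 = -5/3 + (⅓)*1 = -5/3 + ⅓ = -4/3 ≈ -1.3333)
s(j, J) = 1/(-4 + j)
B(u) = -3/16 (B(u) = 1/(-4 - 4/3) = 1/(-16/3) = -3/16)
g(o, O) = -27/2 (g(o, O) = (8*(-3/16))*9 = -3/2*9 = -27/2)
x(q) = -41/21 (x(q) = -2 + 1/21 = -41/21)
(g(63, -511) + x(178)) + (-17249 + 5098) = (-27/2 - 41/21) + (-17249 + 5098) = -649/42 - 12151 = -510991/42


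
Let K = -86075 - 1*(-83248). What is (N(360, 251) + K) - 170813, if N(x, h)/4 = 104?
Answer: -173224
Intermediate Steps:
K = -2827 (K = -86075 + 83248 = -2827)
N(x, h) = 416 (N(x, h) = 4*104 = 416)
(N(360, 251) + K) - 170813 = (416 - 2827) - 170813 = -2411 - 170813 = -173224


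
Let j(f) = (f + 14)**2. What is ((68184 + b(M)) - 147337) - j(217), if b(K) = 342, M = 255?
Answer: -132172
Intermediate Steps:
j(f) = (14 + f)**2
((68184 + b(M)) - 147337) - j(217) = ((68184 + 342) - 147337) - (14 + 217)**2 = (68526 - 147337) - 1*231**2 = -78811 - 1*53361 = -78811 - 53361 = -132172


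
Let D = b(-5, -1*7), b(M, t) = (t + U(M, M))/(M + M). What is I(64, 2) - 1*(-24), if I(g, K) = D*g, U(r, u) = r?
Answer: 504/5 ≈ 100.80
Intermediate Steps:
b(M, t) = (M + t)/(2*M) (b(M, t) = (t + M)/(M + M) = (M + t)/((2*M)) = (M + t)*(1/(2*M)) = (M + t)/(2*M))
D = 6/5 (D = (1/2)*(-5 - 1*7)/(-5) = (1/2)*(-1/5)*(-5 - 7) = (1/2)*(-1/5)*(-12) = 6/5 ≈ 1.2000)
I(g, K) = 6*g/5
I(64, 2) - 1*(-24) = (6/5)*64 - 1*(-24) = 384/5 + 24 = 504/5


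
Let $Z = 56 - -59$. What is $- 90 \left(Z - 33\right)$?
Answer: $-7380$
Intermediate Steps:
$Z = 115$ ($Z = 56 + 59 = 115$)
$- 90 \left(Z - 33\right) = - 90 \left(115 - 33\right) = \left(-90\right) 82 = -7380$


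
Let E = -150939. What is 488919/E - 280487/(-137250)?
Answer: -2751967273/2301819750 ≈ -1.1956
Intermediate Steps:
488919/E - 280487/(-137250) = 488919/(-150939) - 280487/(-137250) = 488919*(-1/150939) - 280487*(-1/137250) = -162973/50313 + 280487/137250 = -2751967273/2301819750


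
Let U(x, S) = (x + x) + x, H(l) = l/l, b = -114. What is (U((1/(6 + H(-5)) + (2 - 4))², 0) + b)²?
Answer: 25796241/2401 ≈ 10744.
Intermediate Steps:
H(l) = 1
U(x, S) = 3*x (U(x, S) = 2*x + x = 3*x)
(U((1/(6 + H(-5)) + (2 - 4))², 0) + b)² = (3*(1/(6 + 1) + (2 - 4))² - 114)² = (3*(1/7 - 2)² - 114)² = (3*(⅐ - 2)² - 114)² = (3*(-13/7)² - 114)² = (3*(169/49) - 114)² = (507/49 - 114)² = (-5079/49)² = 25796241/2401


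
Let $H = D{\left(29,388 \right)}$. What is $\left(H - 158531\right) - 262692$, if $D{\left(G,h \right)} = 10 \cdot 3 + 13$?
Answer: $-421180$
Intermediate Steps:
$D{\left(G,h \right)} = 43$ ($D{\left(G,h \right)} = 30 + 13 = 43$)
$H = 43$
$\left(H - 158531\right) - 262692 = \left(43 - 158531\right) - 262692 = -158488 - 262692 = -421180$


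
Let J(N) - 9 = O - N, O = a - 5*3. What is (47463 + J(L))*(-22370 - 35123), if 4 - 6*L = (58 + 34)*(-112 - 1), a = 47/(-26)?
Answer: -205037573365/78 ≈ -2.6287e+9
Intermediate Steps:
a = -47/26 (a = 47*(-1/26) = -47/26 ≈ -1.8077)
O = -437/26 (O = -47/26 - 5*3 = -47/26 - 15 = -437/26 ≈ -16.808)
L = 5200/3 (L = ⅔ - (58 + 34)*(-112 - 1)/6 = ⅔ - 46*(-113)/3 = ⅔ - ⅙*(-10396) = ⅔ + 5198/3 = 5200/3 ≈ 1733.3)
J(N) = -203/26 - N (J(N) = 9 + (-437/26 - N) = -203/26 - N)
(47463 + J(L))*(-22370 - 35123) = (47463 + (-203/26 - 1*5200/3))*(-22370 - 35123) = (47463 + (-203/26 - 5200/3))*(-57493) = (47463 - 135809/78)*(-57493) = (3566305/78)*(-57493) = -205037573365/78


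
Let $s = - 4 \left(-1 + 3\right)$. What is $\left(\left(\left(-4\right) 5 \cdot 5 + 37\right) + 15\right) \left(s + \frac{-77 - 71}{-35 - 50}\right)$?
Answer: $\frac{25536}{85} \approx 300.42$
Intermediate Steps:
$s = -8$ ($s = \left(-4\right) 2 = -8$)
$\left(\left(\left(-4\right) 5 \cdot 5 + 37\right) + 15\right) \left(s + \frac{-77 - 71}{-35 - 50}\right) = \left(\left(\left(-4\right) 5 \cdot 5 + 37\right) + 15\right) \left(-8 + \frac{-77 - 71}{-35 - 50}\right) = \left(\left(\left(-20\right) 5 + 37\right) + 15\right) \left(-8 - \frac{148}{-85}\right) = \left(\left(-100 + 37\right) + 15\right) \left(-8 - - \frac{148}{85}\right) = \left(-63 + 15\right) \left(-8 + \frac{148}{85}\right) = \left(-48\right) \left(- \frac{532}{85}\right) = \frac{25536}{85}$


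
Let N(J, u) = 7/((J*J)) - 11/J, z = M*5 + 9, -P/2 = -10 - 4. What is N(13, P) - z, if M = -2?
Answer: 33/169 ≈ 0.19527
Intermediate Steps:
P = 28 (P = -2*(-10 - 4) = -2*(-14) = 28)
z = -1 (z = -2*5 + 9 = -10 + 9 = -1)
N(J, u) = -11/J + 7/J**2 (N(J, u) = 7/(J**2) - 11/J = 7/J**2 - 11/J = -11/J + 7/J**2)
N(13, P) - z = (7 - 11*13)/13**2 - 1*(-1) = (7 - 143)/169 + 1 = (1/169)*(-136) + 1 = -136/169 + 1 = 33/169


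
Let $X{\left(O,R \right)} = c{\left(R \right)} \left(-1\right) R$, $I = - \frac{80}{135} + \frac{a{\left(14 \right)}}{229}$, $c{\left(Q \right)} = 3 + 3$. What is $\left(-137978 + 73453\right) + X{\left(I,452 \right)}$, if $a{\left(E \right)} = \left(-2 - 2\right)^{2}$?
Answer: $-67237$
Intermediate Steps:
$c{\left(Q \right)} = 6$
$a{\left(E \right)} = 16$ ($a{\left(E \right)} = \left(-4\right)^{2} = 16$)
$I = - \frac{3232}{6183}$ ($I = - \frac{80}{135} + \frac{16}{229} = \left(-80\right) \frac{1}{135} + 16 \cdot \frac{1}{229} = - \frac{16}{27} + \frac{16}{229} = - \frac{3232}{6183} \approx -0.52272$)
$X{\left(O,R \right)} = - 6 R$ ($X{\left(O,R \right)} = 6 \left(-1\right) R = - 6 R$)
$\left(-137978 + 73453\right) + X{\left(I,452 \right)} = \left(-137978 + 73453\right) - 2712 = -64525 - 2712 = -67237$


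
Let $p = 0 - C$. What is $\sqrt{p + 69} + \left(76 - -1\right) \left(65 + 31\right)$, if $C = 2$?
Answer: $7392 + \sqrt{67} \approx 7400.2$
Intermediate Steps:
$p = -2$ ($p = 0 - 2 = -2$)
$\sqrt{p + 69} + \left(76 - -1\right) \left(65 + 31\right) = \sqrt{-2 + 69} + \left(76 - -1\right) \left(65 + 31\right) = \sqrt{67} + \left(76 + 1\right) 96 = \sqrt{67} + 77 \cdot 96 = \sqrt{67} + 7392 = 7392 + \sqrt{67}$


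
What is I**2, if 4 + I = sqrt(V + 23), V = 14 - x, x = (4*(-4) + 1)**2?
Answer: 4*(2 - I*sqrt(47))**2 ≈ -172.0 - 109.69*I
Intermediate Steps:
x = 225 (x = (-16 + 1)**2 = (-15)**2 = 225)
V = -211 (V = 14 - 1*225 = 14 - 225 = -211)
I = -4 + 2*I*sqrt(47) (I = -4 + sqrt(-211 + 23) = -4 + sqrt(-188) = -4 + 2*I*sqrt(47) ≈ -4.0 + 13.711*I)
I**2 = (-4 + 2*I*sqrt(47))**2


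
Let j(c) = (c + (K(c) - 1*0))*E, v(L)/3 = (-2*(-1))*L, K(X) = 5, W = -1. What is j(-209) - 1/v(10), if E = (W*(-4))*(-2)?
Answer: 97919/60 ≈ 1632.0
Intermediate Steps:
v(L) = 6*L (v(L) = 3*((-2*(-1))*L) = 3*(2*L) = 6*L)
E = -8 (E = -1*(-4)*(-2) = 4*(-2) = -8)
j(c) = -40 - 8*c (j(c) = (c + (5 - 1*0))*(-8) = (c + (5 + 0))*(-8) = (c + 5)*(-8) = (5 + c)*(-8) = -40 - 8*c)
j(-209) - 1/v(10) = (-40 - 8*(-209)) - 1/(6*10) = (-40 + 1672) - 1/60 = 1632 - 1*1/60 = 1632 - 1/60 = 97919/60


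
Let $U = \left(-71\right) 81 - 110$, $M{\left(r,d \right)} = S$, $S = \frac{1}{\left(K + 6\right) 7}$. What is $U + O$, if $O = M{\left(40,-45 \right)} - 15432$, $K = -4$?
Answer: $- \frac{298101}{14} \approx -21293.0$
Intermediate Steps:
$S = \frac{1}{14}$ ($S = \frac{1}{\left(-4 + 6\right) 7} = \frac{1}{2 \cdot 7} = \frac{1}{14} \approx 0.071429$)
$M{\left(r,d \right)} = \frac{1}{14}$
$U = -5861$ ($U = -5751 - 110 = -5861$)
$O = - \frac{216047}{14}$ ($O = \frac{1}{14} - 15432 = - \frac{216047}{14} \approx -15432.0$)
$U + O = -5861 - \frac{216047}{14} = - \frac{298101}{14}$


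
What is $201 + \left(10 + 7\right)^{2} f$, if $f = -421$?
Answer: $-121468$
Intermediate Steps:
$201 + \left(10 + 7\right)^{2} f = 201 + \left(10 + 7\right)^{2} \left(-421\right) = 201 + 17^{2} \left(-421\right) = 201 + 289 \left(-421\right) = 201 - 121669 = -121468$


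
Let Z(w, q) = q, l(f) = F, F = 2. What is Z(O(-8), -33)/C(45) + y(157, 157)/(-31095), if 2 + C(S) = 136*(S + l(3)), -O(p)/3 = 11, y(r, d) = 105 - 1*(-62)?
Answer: -46517/4415490 ≈ -0.010535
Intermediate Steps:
l(f) = 2
y(r, d) = 167 (y(r, d) = 105 + 62 = 167)
O(p) = -33 (O(p) = -3*11 = -33)
C(S) = 270 + 136*S (C(S) = -2 + 136*(S + 2) = -2 + 136*(2 + S) = -2 + (272 + 136*S) = 270 + 136*S)
Z(O(-8), -33)/C(45) + y(157, 157)/(-31095) = -33/(270 + 136*45) + 167/(-31095) = -33/(270 + 6120) + 167*(-1/31095) = -33/6390 - 167/31095 = -33*1/6390 - 167/31095 = -11/2130 - 167/31095 = -46517/4415490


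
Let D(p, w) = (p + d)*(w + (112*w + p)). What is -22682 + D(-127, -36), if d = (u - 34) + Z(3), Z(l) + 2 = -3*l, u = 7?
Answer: 669493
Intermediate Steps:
Z(l) = -2 - 3*l
d = -38 (d = (7 - 34) + (-2 - 3*3) = -27 + (-2 - 9) = -27 - 11 = -38)
D(p, w) = (-38 + p)*(p + 113*w) (D(p, w) = (p - 38)*(w + (112*w + p)) = (-38 + p)*(w + (p + 112*w)) = (-38 + p)*(p + 113*w))
-22682 + D(-127, -36) = -22682 + ((-127)² - 4294*(-36) - 38*(-127) + 113*(-127)*(-36)) = -22682 + (16129 + 154584 + 4826 + 516636) = -22682 + 692175 = 669493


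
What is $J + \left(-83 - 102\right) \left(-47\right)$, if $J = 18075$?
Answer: $26770$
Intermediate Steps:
$J + \left(-83 - 102\right) \left(-47\right) = 18075 + \left(-83 - 102\right) \left(-47\right) = 18075 - -8695 = 18075 + 8695 = 26770$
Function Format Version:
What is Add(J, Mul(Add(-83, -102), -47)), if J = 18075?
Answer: 26770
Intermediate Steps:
Add(J, Mul(Add(-83, -102), -47)) = Add(18075, Mul(Add(-83, -102), -47)) = Add(18075, Mul(-185, -47)) = Add(18075, 8695) = 26770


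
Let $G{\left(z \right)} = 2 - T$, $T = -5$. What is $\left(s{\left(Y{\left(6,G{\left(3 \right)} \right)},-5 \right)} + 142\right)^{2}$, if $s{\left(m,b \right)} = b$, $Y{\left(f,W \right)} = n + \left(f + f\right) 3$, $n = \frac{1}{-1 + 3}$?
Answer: $18769$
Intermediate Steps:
$n = \frac{1}{2} \approx 0.5$
$G{\left(z \right)} = 7$ ($G{\left(z \right)} = 2 - -5 = 2 + 5 = 7$)
$Y{\left(f,W \right)} = \frac{1}{2} + 6 f$ ($Y{\left(f,W \right)} = \frac{1}{2} + \left(f + f\right) 3 = \frac{1}{2} + 2 f 3 = \frac{1}{2} + 6 f$)
$\left(s{\left(Y{\left(6,G{\left(3 \right)} \right)},-5 \right)} + 142\right)^{2} = \left(-5 + 142\right)^{2} = 137^{2} = 18769$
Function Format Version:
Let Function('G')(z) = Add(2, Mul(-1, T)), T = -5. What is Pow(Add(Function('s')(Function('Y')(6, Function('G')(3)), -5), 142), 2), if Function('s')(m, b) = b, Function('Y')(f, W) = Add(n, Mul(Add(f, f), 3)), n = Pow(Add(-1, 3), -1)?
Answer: 18769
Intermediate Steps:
n = Rational(1, 2) (n = Pow(2, -1) = Rational(1, 2) ≈ 0.50000)
Function('G')(z) = 7 (Function('G')(z) = Add(2, Mul(-1, -5)) = Add(2, 5) = 7)
Function('Y')(f, W) = Add(Rational(1, 2), Mul(6, f)) (Function('Y')(f, W) = Add(Rational(1, 2), Mul(Add(f, f), 3)) = Add(Rational(1, 2), Mul(Mul(2, f), 3)) = Add(Rational(1, 2), Mul(6, f)))
Pow(Add(Function('s')(Function('Y')(6, Function('G')(3)), -5), 142), 2) = Pow(Add(-5, 142), 2) = Pow(137, 2) = 18769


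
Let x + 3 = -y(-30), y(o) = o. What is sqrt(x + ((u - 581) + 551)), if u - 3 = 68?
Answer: 2*sqrt(17) ≈ 8.2462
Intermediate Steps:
u = 71 (u = 3 + 68 = 71)
x = 27 (x = -3 - 1*(-30) = -3 + 30 = 27)
sqrt(x + ((u - 581) + 551)) = sqrt(27 + ((71 - 581) + 551)) = sqrt(27 + (-510 + 551)) = sqrt(27 + 41) = sqrt(68) = 2*sqrt(17)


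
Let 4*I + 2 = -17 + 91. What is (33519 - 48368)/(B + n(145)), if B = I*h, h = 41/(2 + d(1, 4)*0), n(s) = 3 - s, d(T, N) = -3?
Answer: -14849/227 ≈ -65.414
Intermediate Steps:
h = 41/2 (h = 41/(2 - 3*0) = 41/(2 + 0) = 41/2 ≈ 20.500)
I = 18 (I = -1/2 + (-17 + 91)/4 = -1/2 + (1/4)*74 = -1/2 + 37/2 = 18)
B = 369 (B = 18*(41/2) = 369)
(33519 - 48368)/(B + n(145)) = (33519 - 48368)/(369 + (3 - 1*145)) = -14849/(369 + (3 - 145)) = -14849/(369 - 142) = -14849/227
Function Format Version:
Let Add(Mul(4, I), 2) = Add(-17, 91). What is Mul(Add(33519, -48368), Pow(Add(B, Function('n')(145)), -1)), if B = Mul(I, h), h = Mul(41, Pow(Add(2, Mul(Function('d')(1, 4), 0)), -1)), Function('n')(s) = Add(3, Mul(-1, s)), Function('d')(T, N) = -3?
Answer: Rational(-14849, 227) ≈ -65.414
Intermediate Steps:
h = Rational(41, 2) (h = Mul(41, Pow(Add(2, Mul(-3, 0)), -1)) = Mul(41, Pow(Add(2, 0), -1)) = Mul(41, Pow(2, -1)) = Mul(41, Rational(1, 2)) = Rational(41, 2) ≈ 20.500)
I = 18 (I = Add(Rational(-1, 2), Mul(Rational(1, 4), Add(-17, 91))) = Add(Rational(-1, 2), Mul(Rational(1, 4), 74)) = Add(Rational(-1, 2), Rational(37, 2)) = 18)
B = 369 (B = Mul(18, Rational(41, 2)) = 369)
Mul(Add(33519, -48368), Pow(Add(B, Function('n')(145)), -1)) = Mul(Add(33519, -48368), Pow(Add(369, Add(3, Mul(-1, 145))), -1)) = Mul(-14849, Pow(Add(369, Add(3, -145)), -1)) = Mul(-14849, Pow(Add(369, -142), -1)) = Mul(-14849, Pow(227, -1)) = Mul(-14849, Rational(1, 227)) = Rational(-14849, 227)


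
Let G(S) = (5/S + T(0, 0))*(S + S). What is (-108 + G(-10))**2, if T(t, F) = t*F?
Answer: 9604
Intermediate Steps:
T(t, F) = F*t
G(S) = 10 (G(S) = (5/S + 0*0)*(S + S) = (5/S + 0)*(2*S) = (5/S)*(2*S) = 10)
(-108 + G(-10))**2 = (-108 + 10)**2 = (-98)**2 = 9604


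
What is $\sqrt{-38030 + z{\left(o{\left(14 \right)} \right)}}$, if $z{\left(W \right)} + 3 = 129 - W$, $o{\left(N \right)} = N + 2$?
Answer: $4 i \sqrt{2370} \approx 194.73 i$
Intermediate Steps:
$o{\left(N \right)} = 2 + N$
$z{\left(W \right)} = 126 - W$ ($z{\left(W \right)} = -3 - \left(-129 + W\right) = 126 - W$)
$\sqrt{-38030 + z{\left(o{\left(14 \right)} \right)}} = \sqrt{-38030 + \left(126 - \left(2 + 14\right)\right)} = \sqrt{-38030 + \left(126 - 16\right)} = \sqrt{-38030 + 110} = \sqrt{-37920} = 4 i \sqrt{2370}$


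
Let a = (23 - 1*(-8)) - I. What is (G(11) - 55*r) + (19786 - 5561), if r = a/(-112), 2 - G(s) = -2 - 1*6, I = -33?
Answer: 99865/7 ≈ 14266.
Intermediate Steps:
G(s) = 10 (G(s) = 2 - (-2 - 1*6) = 2 - (-2 - 6) = 2 - 1*(-8) = 2 + 8 = 10)
a = 64 (a = (23 - 1*(-8)) - 1*(-33) = (23 + 8) + 33 = 31 + 33 = 64)
r = -4/7 (r = 64/(-112) = 64*(-1/112) = -4/7 ≈ -0.57143)
(G(11) - 55*r) + (19786 - 5561) = (10 - 55*(-4/7)) + (19786 - 5561) = (10 + 220/7) + 14225 = 290/7 + 14225 = 99865/7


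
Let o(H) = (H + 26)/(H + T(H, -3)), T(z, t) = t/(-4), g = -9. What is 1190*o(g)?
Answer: -80920/33 ≈ -2452.1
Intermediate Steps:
T(z, t) = -t/4 (T(z, t) = t*(-¼) = -t/4)
o(H) = (26 + H)/(¾ + H) (o(H) = (H + 26)/(H - ¼*(-3)) = (26 + H)/(H + ¾) = (26 + H)/(¾ + H))
1190*o(g) = 1190*(4*(26 - 9)/(3 + 4*(-9))) = 1190*(4*17/(3 - 36)) = 1190*(4*17/(-33)) = 1190*(4*(-1/33)*17) = 1190*(-68/33) = -80920/33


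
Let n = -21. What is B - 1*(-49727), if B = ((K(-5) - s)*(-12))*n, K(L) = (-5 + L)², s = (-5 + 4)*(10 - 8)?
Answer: 75431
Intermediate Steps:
s = -2 (s = -1*2 = -2)
B = 25704 (B = (((-5 - 5)² - 1*(-2))*(-12))*(-21) = (((-10)² + 2)*(-12))*(-21) = ((100 + 2)*(-12))*(-21) = (102*(-12))*(-21) = -1224*(-21) = 25704)
B - 1*(-49727) = 25704 - 1*(-49727) = 25704 + 49727 = 75431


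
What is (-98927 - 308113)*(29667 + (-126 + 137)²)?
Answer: -12124907520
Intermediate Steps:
(-98927 - 308113)*(29667 + (-126 + 137)²) = -407040*(29667 + 11²) = -407040*(29667 + 121) = -407040*29788 = -12124907520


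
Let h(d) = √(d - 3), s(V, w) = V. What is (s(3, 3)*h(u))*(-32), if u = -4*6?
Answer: -288*I*√3 ≈ -498.83*I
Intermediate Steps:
u = -24
h(d) = √(-3 + d)
(s(3, 3)*h(u))*(-32) = (3*√(-3 - 24))*(-32) = (3*√(-27))*(-32) = (3*(3*I*√3))*(-32) = (9*I*√3)*(-32) = -288*I*√3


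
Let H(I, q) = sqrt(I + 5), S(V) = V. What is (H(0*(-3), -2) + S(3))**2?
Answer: (3 + sqrt(5))**2 ≈ 27.416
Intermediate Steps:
H(I, q) = sqrt(5 + I)
(H(0*(-3), -2) + S(3))**2 = (sqrt(5 + 0*(-3)) + 3)**2 = (sqrt(5 + 0) + 3)**2 = (sqrt(5) + 3)**2 = (3 + sqrt(5))**2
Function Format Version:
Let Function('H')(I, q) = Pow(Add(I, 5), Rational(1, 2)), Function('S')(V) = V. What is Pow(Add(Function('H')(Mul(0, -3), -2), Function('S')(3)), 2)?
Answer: Pow(Add(3, Pow(5, Rational(1, 2))), 2) ≈ 27.416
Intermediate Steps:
Function('H')(I, q) = Pow(Add(5, I), Rational(1, 2))
Pow(Add(Function('H')(Mul(0, -3), -2), Function('S')(3)), 2) = Pow(Add(Pow(Add(5, Mul(0, -3)), Rational(1, 2)), 3), 2) = Pow(Add(Pow(Add(5, 0), Rational(1, 2)), 3), 2) = Pow(Add(Pow(5, Rational(1, 2)), 3), 2) = Pow(Add(3, Pow(5, Rational(1, 2))), 2)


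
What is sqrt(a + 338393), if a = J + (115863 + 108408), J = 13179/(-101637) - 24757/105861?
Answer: 2*sqrt(75388851735968190)/732081 ≈ 750.11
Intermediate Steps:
J = -18895504/51977751 (J = 13179*(-1/101637) - 24757*1/105861 = -191/1473 - 24757/105861 = -18895504/51977751 ≈ -0.36353)
a = 11657083299017/51977751 (a = -18895504/51977751 + (115863 + 108408) = -18895504/51977751 + 224271 = 11657083299017/51977751 ≈ 2.2427e+5)
sqrt(a + 338393) = sqrt(11657083299017/51977751 + 338393) = sqrt(29245990393160/51977751) = 2*sqrt(75388851735968190)/732081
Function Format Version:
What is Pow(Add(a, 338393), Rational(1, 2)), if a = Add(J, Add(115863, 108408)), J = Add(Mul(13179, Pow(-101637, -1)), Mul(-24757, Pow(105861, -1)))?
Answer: Mul(Rational(2, 732081), Pow(75388851735968190, Rational(1, 2))) ≈ 750.11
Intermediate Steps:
J = Rational(-18895504, 51977751) (J = Add(Mul(13179, Rational(-1, 101637)), Mul(-24757, Rational(1, 105861))) = Add(Rational(-191, 1473), Rational(-24757, 105861)) = Rational(-18895504, 51977751) ≈ -0.36353)
a = Rational(11657083299017, 51977751) (a = Add(Rational(-18895504, 51977751), Add(115863, 108408)) = Add(Rational(-18895504, 51977751), 224271) = Rational(11657083299017, 51977751) ≈ 2.2427e+5)
Pow(Add(a, 338393), Rational(1, 2)) = Pow(Add(Rational(11657083299017, 51977751), 338393), Rational(1, 2)) = Pow(Rational(29245990393160, 51977751), Rational(1, 2)) = Mul(Rational(2, 732081), Pow(75388851735968190, Rational(1, 2)))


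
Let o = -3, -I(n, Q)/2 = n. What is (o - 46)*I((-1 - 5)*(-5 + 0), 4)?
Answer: 2940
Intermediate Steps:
I(n, Q) = -2*n
(o - 46)*I((-1 - 5)*(-5 + 0), 4) = (-3 - 46)*(-2*(-1 - 5)*(-5 + 0)) = -(-98)*(-6*(-5)) = -(-98)*30 = -49*(-60) = 2940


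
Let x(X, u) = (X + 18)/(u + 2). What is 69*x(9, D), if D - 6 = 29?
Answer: 1863/37 ≈ 50.351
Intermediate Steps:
D = 35 (D = 6 + 29 = 35)
x(X, u) = (18 + X)/(2 + u)
69*x(9, D) = 69*((18 + 9)/(2 + 35)) = 69*(27/37) = 1863/37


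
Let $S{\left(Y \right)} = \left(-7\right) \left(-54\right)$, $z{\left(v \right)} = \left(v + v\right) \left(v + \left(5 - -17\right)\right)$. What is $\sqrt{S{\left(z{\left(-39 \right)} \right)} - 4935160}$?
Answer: $i \sqrt{4934782} \approx 2221.4 i$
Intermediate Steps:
$z{\left(v \right)} = 2 v \left(22 + v\right)$ ($z{\left(v \right)} = 2 v \left(v + \left(5 + 17\right)\right) = 2 v \left(v + 22\right) = 2 v \left(22 + v\right)$)
$S{\left(Y \right)} = 378$
$\sqrt{S{\left(z{\left(-39 \right)} \right)} - 4935160} = \sqrt{378 - 4935160} = \sqrt{-4934782} = i \sqrt{4934782}$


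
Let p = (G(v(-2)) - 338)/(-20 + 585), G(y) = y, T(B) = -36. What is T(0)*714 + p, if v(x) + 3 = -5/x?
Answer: -29046197/1130 ≈ -25705.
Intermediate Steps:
v(x) = -3 - 5/x
p = -677/1130 (p = ((-3 - 5/(-2)) - 338)/(-20 + 585) = ((-3 - 5*(-1/2)) - 338)/565 = ((-3 + 5/2) - 338)*(1/565) = (-1/2 - 338)*(1/565) = -677/2*1/565 = -677/1130 ≈ -0.59912)
T(0)*714 + p = -36*714 - 677/1130 = -25704 - 677/1130 = -29046197/1130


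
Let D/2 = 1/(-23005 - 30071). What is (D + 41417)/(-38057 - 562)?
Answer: -1099124345/1024871022 ≈ -1.0725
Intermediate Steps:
D = -1/26538 (D = 2/(-23005 - 30071) = 2/(-53076) = 2*(-1/53076) = -1/26538 ≈ -3.7682e-5)
(D + 41417)/(-38057 - 562) = (-1/26538 + 41417)/(-38057 - 562) = (1099124345/26538)/(-38619) = (1099124345/26538)*(-1/38619) = -1099124345/1024871022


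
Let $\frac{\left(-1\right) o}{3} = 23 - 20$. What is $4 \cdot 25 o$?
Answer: $-900$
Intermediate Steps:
$o = -9$ ($o = - 3 \left(23 - 20\right) = \left(-3\right) 3 = -9$)
$4 \cdot 25 o = 4 \cdot 25 \left(-9\right) = 100 \left(-9\right) = -900$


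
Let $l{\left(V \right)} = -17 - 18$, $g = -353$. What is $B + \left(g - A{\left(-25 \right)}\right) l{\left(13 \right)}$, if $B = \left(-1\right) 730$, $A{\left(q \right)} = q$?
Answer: $10750$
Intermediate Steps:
$B = -730$
$l{\left(V \right)} = -35$ ($l{\left(V \right)} = -17 - 18 = -35$)
$B + \left(g - A{\left(-25 \right)}\right) l{\left(13 \right)} = -730 + \left(-353 - -25\right) \left(-35\right) = -730 + \left(-353 + 25\right) \left(-35\right) = -730 - -11480 = -730 + 11480 = 10750$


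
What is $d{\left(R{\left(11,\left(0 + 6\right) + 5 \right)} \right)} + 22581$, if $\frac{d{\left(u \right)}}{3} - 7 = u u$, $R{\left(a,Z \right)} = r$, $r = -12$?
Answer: $23034$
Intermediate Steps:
$R{\left(a,Z \right)} = -12$
$d{\left(u \right)} = 21 + 3 u^{2}$ ($d{\left(u \right)} = 21 + 3 u u = 21 + 3 u^{2}$)
$d{\left(R{\left(11,\left(0 + 6\right) + 5 \right)} \right)} + 22581 = \left(21 + 3 \left(-12\right)^{2}\right) + 22581 = \left(21 + 3 \cdot 144\right) + 22581 = \left(21 + 432\right) + 22581 = 453 + 22581 = 23034$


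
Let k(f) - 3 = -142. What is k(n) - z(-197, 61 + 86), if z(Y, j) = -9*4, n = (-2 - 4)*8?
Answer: -103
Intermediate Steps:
n = -48 (n = -6*8 = -48)
k(f) = -139 (k(f) = 3 - 142 = -139)
z(Y, j) = -36
k(n) - z(-197, 61 + 86) = -139 - 1*(-36) = -139 + 36 = -103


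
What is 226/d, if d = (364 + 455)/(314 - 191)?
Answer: 9266/273 ≈ 33.941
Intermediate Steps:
d = 273/41 (d = 819/123 = 819*(1/123) = 273/41 ≈ 6.6585)
226/d = 226/(273/41) = 226*(41/273) = 9266/273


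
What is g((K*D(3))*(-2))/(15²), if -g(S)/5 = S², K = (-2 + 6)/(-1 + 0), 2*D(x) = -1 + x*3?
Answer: -1024/45 ≈ -22.756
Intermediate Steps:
D(x) = -½ + 3*x/2 (D(x) = (-1 + x*3)/2 = (-1 + 3*x)/2 = -½ + 3*x/2)
K = -4 (K = 4/(-1) = 4*(-1) = -4)
g(S) = -5*S²
g((K*D(3))*(-2))/(15²) = (-5*64*(-½ + (3/2)*3)²)/(15²) = -5*64*(-½ + 9/2)²/225 = -5*(-4*4*(-2))²*(1/225) = -5*(-16*(-2))²*(1/225) = -5*32²*(1/225) = -5*1024*(1/225) = -5120*1/225 = -1024/45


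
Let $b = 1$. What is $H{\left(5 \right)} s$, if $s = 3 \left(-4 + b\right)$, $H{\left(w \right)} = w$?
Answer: $-45$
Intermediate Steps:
$s = -9$ ($s = 3 \left(-4 + 1\right) = 3 \left(-3\right) = -9$)
$H{\left(5 \right)} s = 5 \left(-9\right) = -45$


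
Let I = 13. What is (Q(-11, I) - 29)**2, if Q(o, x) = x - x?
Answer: 841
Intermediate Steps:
Q(o, x) = 0
(Q(-11, I) - 29)**2 = (0 - 29)**2 = (-29)**2 = 841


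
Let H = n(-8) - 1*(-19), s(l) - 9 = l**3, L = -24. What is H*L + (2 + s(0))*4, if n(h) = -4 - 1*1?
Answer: -292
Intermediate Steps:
s(l) = 9 + l**3
n(h) = -5 (n(h) = -4 - 1 = -5)
H = 14 (H = -5 - 1*(-19) = -5 + 19 = 14)
H*L + (2 + s(0))*4 = 14*(-24) + (2 + (9 + 0**3))*4 = -336 + (2 + (9 + 0))*4 = -336 + (2 + 9)*4 = -336 + 11*4 = -336 + 44 = -292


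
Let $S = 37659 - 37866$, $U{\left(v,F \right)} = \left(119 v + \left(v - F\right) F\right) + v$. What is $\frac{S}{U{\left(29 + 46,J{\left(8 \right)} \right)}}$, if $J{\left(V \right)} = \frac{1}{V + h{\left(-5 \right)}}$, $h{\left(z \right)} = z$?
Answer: $- \frac{1863}{81224} \approx -0.022937$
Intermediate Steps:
$J{\left(V \right)} = \frac{1}{-5 + V}$ ($J{\left(V \right)} = \frac{1}{V - 5} = \frac{1}{-5 + V}$)
$U{\left(v,F \right)} = 120 v + F \left(v - F\right)$ ($U{\left(v,F \right)} = \left(119 v + F \left(v - F\right)\right) + v = 120 v + F \left(v - F\right)$)
$S = -207$ ($S = 37659 - 37866 = -207$)
$\frac{S}{U{\left(29 + 46,J{\left(8 \right)} \right)}} = - \frac{207}{- \left(\frac{1}{-5 + 8}\right)^{2} + 120 \left(29 + 46\right) + \frac{29 + 46}{-5 + 8}} = - \frac{207}{- \left(\frac{1}{3}\right)^{2} + 120 \cdot 75 + \frac{1}{3} \cdot 75} = - \frac{207}{- \frac{1}{9} + 9000 + \frac{1}{3} \cdot 75} = - \frac{207}{\left(-1\right) \frac{1}{9} + 9000 + 25} = - \frac{207}{- \frac{1}{9} + 9000 + 25} = - \frac{207}{\frac{81224}{9}} = \left(-207\right) \frac{9}{81224} = - \frac{1863}{81224}$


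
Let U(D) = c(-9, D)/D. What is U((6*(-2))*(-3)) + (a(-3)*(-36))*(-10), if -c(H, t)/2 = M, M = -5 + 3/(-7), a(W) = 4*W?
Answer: -272141/63 ≈ -4319.7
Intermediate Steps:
M = -38/7 (M = -5 + 3*(-1/7) = -5 - 3/7 = -38/7 ≈ -5.4286)
c(H, t) = 76/7 (c(H, t) = -2*(-38/7) = 76/7)
U(D) = 76/(7*D)
U((6*(-2))*(-3)) + (a(-3)*(-36))*(-10) = 76/(7*(((6*(-2))*(-3)))) + ((4*(-3))*(-36))*(-10) = 76/(7*((-12*(-3)))) - 12*(-36)*(-10) = (76/7)/36 + 432*(-10) = (76/7)*(1/36) - 4320 = 19/63 - 4320 = -272141/63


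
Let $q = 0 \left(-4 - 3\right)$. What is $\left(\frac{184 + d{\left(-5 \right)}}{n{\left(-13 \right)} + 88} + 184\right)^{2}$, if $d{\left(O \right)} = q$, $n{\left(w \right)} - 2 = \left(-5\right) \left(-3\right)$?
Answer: $\frac{380406016}{11025} \approx 34504.0$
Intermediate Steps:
$n{\left(w \right)} = 17$ ($n{\left(w \right)} = 2 - -15 = 2 + 15 = 17$)
$q = 0$ ($q = 0 \left(-7\right) = 0$)
$d{\left(O \right)} = 0$
$\left(\frac{184 + d{\left(-5 \right)}}{n{\left(-13 \right)} + 88} + 184\right)^{2} = \left(\frac{184 + 0}{17 + 88} + 184\right)^{2} = \left(\frac{184}{105} + 184\right)^{2} = \left(\frac{19504}{105}\right)^{2} = \frac{380406016}{11025}$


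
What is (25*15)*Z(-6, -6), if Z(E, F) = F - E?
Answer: 0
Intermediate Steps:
(25*15)*Z(-6, -6) = (25*15)*(-6 - 1*(-6)) = 375*(-6 + 6) = 375*0 = 0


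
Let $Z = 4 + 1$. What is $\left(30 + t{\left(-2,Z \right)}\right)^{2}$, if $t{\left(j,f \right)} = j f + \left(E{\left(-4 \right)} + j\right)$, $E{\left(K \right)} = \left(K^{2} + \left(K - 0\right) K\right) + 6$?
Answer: $3136$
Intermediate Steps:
$Z = 5$
$E{\left(K \right)} = 6 + 2 K^{2}$ ($E{\left(K \right)} = \left(K^{2} + \left(K + 0\right) K\right) + 6 = \left(K^{2} + K K\right) + 6 = \left(K^{2} + K^{2}\right) + 6 = 2 K^{2} + 6 = 6 + 2 K^{2}$)
$t{\left(j,f \right)} = 38 + j + f j$ ($t{\left(j,f \right)} = j f + \left(\left(6 + 2 \left(-4\right)^{2}\right) + j\right) = f j + \left(\left(6 + 2 \cdot 16\right) + j\right) = f j + \left(\left(6 + 32\right) + j\right) = f j + \left(38 + j\right) = 38 + j + f j$)
$\left(30 + t{\left(-2,Z \right)}\right)^{2} = \left(30 + \left(38 - 2 + 5 \left(-2\right)\right)\right)^{2} = \left(30 - -26\right)^{2} = \left(30 + 26\right)^{2} = 56^{2} = 3136$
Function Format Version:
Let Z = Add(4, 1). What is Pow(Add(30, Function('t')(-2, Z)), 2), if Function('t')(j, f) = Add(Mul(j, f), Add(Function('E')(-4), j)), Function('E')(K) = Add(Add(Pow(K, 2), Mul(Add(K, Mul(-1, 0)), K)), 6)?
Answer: 3136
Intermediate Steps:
Z = 5
Function('E')(K) = Add(6, Mul(2, Pow(K, 2))) (Function('E')(K) = Add(Add(Pow(K, 2), Mul(Add(K, 0), K)), 6) = Add(Add(Pow(K, 2), Mul(K, K)), 6) = Add(Add(Pow(K, 2), Pow(K, 2)), 6) = Add(Mul(2, Pow(K, 2)), 6) = Add(6, Mul(2, Pow(K, 2))))
Function('t')(j, f) = Add(38, j, Mul(f, j)) (Function('t')(j, f) = Add(Mul(j, f), Add(Add(6, Mul(2, Pow(-4, 2))), j)) = Add(Mul(f, j), Add(Add(6, Mul(2, 16)), j)) = Add(Mul(f, j), Add(Add(6, 32), j)) = Add(Mul(f, j), Add(38, j)) = Add(38, j, Mul(f, j)))
Pow(Add(30, Function('t')(-2, Z)), 2) = Pow(Add(30, Add(38, -2, Mul(5, -2))), 2) = Pow(Add(30, Add(38, -2, -10)), 2) = Pow(Add(30, 26), 2) = Pow(56, 2) = 3136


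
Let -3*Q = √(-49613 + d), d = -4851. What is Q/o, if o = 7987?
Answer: -8*I*√851/23961 ≈ -0.0097398*I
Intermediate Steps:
Q = -8*I*√851/3 (Q = -√(-49613 - 4851)/3 = -8*I*√851/3 ≈ -77.792*I)
Q/o = -8*I*√851/3/7987 = -8*I*√851/3*(1/7987) = -8*I*√851/23961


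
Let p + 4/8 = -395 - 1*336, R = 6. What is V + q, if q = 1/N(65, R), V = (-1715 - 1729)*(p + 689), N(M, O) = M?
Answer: 9514051/65 ≈ 1.4637e+5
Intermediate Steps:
p = -1463/2 (p = -1/2 + (-395 - 1*336) = -1/2 + (-395 - 336) = -1/2 - 731 = -1463/2 ≈ -731.50)
V = 146370 (V = (-1715 - 1729)*(-1463/2 + 689) = -3444*(-85/2) = 146370)
q = 1/65 ≈ 0.015385
V + q = 146370 + 1/65 = 9514051/65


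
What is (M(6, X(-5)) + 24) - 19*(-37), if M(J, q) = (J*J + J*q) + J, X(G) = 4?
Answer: 793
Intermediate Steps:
M(J, q) = J + J² + J*q (M(J, q) = (J² + J*q) + J = J + J² + J*q)
(M(6, X(-5)) + 24) - 19*(-37) = (6*(1 + 6 + 4) + 24) - 19*(-37) = (6*11 + 24) + 703 = (66 + 24) + 703 = 90 + 703 = 793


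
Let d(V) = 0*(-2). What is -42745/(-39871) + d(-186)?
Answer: 42745/39871 ≈ 1.0721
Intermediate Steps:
d(V) = 0
-42745/(-39871) + d(-186) = -42745/(-39871) + 0 = -42745*(-1/39871) + 0 = 42745/39871 + 0 = 42745/39871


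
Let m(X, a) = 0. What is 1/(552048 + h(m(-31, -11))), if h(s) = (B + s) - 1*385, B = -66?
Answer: 1/551597 ≈ 1.8129e-6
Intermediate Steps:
h(s) = -451 + s (h(s) = (-66 + s) - 1*385 = (-66 + s) - 385 = -451 + s)
1/(552048 + h(m(-31, -11))) = 1/(552048 + (-451 + 0)) = 1/(552048 - 451) = 1/551597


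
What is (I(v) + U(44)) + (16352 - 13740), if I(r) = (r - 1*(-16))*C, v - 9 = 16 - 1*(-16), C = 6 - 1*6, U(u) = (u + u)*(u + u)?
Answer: 10356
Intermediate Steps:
U(u) = 4*u² (U(u) = (2*u)*(2*u) = 4*u²)
C = 0 (C = 6 - 6 = 0)
v = 41 (v = 9 + (16 - 1*(-16)) = 9 + (16 + 16) = 9 + 32 = 41)
I(r) = 0 (I(r) = (r - 1*(-16))*0 = (r + 16)*0 = (16 + r)*0 = 0)
(I(v) + U(44)) + (16352 - 13740) = (0 + 4*44²) + (16352 - 13740) = (0 + 4*1936) + 2612 = (0 + 7744) + 2612 = 7744 + 2612 = 10356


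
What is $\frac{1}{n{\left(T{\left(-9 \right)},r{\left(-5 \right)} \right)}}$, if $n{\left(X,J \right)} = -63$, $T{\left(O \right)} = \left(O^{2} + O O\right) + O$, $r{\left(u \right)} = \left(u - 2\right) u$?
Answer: $- \frac{1}{63} \approx -0.015873$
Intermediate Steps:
$r{\left(u \right)} = u \left(-2 + u\right)$ ($r{\left(u \right)} = \left(-2 + u\right) u = u \left(-2 + u\right)$)
$T{\left(O \right)} = O + 2 O^{2}$ ($T{\left(O \right)} = \left(O^{2} + O^{2}\right) + O = 2 O^{2} + O = O + 2 O^{2}$)
$\frac{1}{n{\left(T{\left(-9 \right)},r{\left(-5 \right)} \right)}} = \frac{1}{-63} = - \frac{1}{63}$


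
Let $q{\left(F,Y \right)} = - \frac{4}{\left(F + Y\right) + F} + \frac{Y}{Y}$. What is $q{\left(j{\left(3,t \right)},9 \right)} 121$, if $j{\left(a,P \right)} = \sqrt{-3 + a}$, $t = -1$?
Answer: $\frac{605}{9} \approx 67.222$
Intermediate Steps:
$q{\left(F,Y \right)} = 1 - \frac{4}{Y + 2 F}$ ($q{\left(F,Y \right)} = - \frac{4}{Y + 2 F} + 1 = 1 - \frac{4}{Y + 2 F}$)
$q{\left(j{\left(3,t \right)},9 \right)} 121 = \frac{-4 + 9 + 2 \sqrt{-3 + 3}}{9 + 2 \sqrt{-3 + 3}} \cdot 121 = \frac{-4 + 9 + 2 \sqrt{0}}{9 + 2 \sqrt{0}} \cdot 121 = \frac{-4 + 9 + 2 \cdot 0}{9 + 2 \cdot 0} \cdot 121 = \frac{-4 + 9 + 0}{9 + 0} \cdot 121 = \frac{1}{9} \cdot 5 \cdot 121 = \frac{5}{9} \cdot 121 = \frac{605}{9}$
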